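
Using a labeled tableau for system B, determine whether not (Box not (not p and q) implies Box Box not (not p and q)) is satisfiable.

1. not (Box not (not p and q) implies Box Box not (not p and q)), 0
2. Box not (not p and q), 0
3. not Box Box not (not p and q), 0
4. not (not p and q), 0
5. not q, 0
6. not Box not (not p and q), 1
7. not (not p and q), 1
8. not q, 1
9. not p and q, 2
10. not p, 2
11. q, 2
Accessibility: 0R0, 0R1, 1R0, 1R1, 1R2, 2R1, 2R2

Yes, satisfiable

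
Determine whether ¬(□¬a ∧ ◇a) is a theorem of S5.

Valid

Tableau for the negation □¬a ∧ ◇a:
1. □¬a ∧ ◇a, 0
2. □¬a, 0
3. ◇a, 0
4. ¬a, 0
5. a, 1
6. ¬a, 1
Accessibility: 0R0, 0R1, 1R0, 1R1
Branch closes: a and ¬a both at 1.
All branches of the negation close; one closing branch shown above.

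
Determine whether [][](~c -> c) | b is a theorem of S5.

Not valid

Tableau for the negation ~([][](~c -> c) | b):
1. ~([][](~c -> c) | b), 0
2. ~[][](~c -> c), 0
3. ~b, 0
4. ~[](~c -> c), 1
5. ~(~c -> c), 2
6. ~c, 2
Accessibility: 0R0, 0R1, 0R2, 1R0, 1R1, 1R2, 2R0, 2R1, 2R2
The negation has an open branch (countermodel exists).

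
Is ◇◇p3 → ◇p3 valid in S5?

Valid in S5

Tableau for the negation ¬(◇◇p3 → ◇p3):
1. ¬(◇◇p3 → ◇p3), u
2. ◇◇p3, u   [¬→-rule on 1]
3. ¬◇p3, u   [¬→-rule on 1]
4. ¬p3, u   [¬◇-rule on 3 via uRu]
5. ◇p3, v   [◇-rule on 2: fresh world v, uRv]
6. ¬p3, v   [¬◇-rule on 3 via uRv]
7. p3, w   [◇-rule on 5: fresh world w, vRw]
8. ¬p3, w   [¬◇-rule on 3 via uRw]
Accessibility: uRu, uRv, uRw, vRu, vRv, vRw, wRu, wRv, wRw
Branch closes: p3 and ¬p3 both at w.
Every branch of the negation's tableau closes; the branch above is one of them.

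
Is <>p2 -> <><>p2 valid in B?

Valid in B

Tableau for the negation ~(<>p2 -> <><>p2):
1. ~(<>p2 -> <><>p2), w0
2. <>p2, w0
3. ~<><>p2, w0
4. ~<>p2, w0
5. ~p2, w0
6. p2, w1
7. ~<>p2, w1
8. ~p2, w1
Accessibility: w0Rw0, w0Rw1, w1Rw0, w1Rw1
Branch closes: p2 and ~p2 both at w1.
All branches of the negation close; one closing branch shown above.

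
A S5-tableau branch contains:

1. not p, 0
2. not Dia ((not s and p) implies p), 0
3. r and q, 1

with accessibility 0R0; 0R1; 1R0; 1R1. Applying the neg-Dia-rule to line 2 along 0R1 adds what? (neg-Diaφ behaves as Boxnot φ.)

neg-Diaφ behaves as Boxnot φ: propagate the negated body to each accessible world.

not ((not s and p) implies p), 1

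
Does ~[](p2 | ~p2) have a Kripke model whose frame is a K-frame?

1. ~[](p2 | ~p2), w0
2. ~(p2 | ~p2), w1   [~[]-rule on 1: fresh world w1, w0Rw1]
3. ~p2, w1   [~|-rule on 2]
4. p2, w1   [~|-rule on 2]
Accessibility: w0Rw1
Branch closes: p2 and ~p2 both at w1.
(One branch shown.) All branches close.

Unsatisfiable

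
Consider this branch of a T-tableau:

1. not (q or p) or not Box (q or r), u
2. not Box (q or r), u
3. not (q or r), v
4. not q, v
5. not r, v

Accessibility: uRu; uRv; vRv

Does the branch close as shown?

There is no literal clash: for every atom and world, at most one sign appears.

Not closed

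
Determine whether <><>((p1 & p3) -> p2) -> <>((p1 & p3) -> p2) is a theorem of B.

Tableau for the negation ~(<><>((p1 & p3) -> p2) -> <>((p1 & p3) -> p2)):
1. ~(<><>((p1 & p3) -> p2) -> <>((p1 & p3) -> p2)), 0
2. <><>((p1 & p3) -> p2), 0   [~->-rule on 1]
3. ~<>((p1 & p3) -> p2), 0   [~->-rule on 1]
4. ~((p1 & p3) -> p2), 0   [~<>-rule on 3 via 0R0]
5. p1 & p3, 0   [~->-rule on 4]
6. ~p2, 0   [~->-rule on 4]
7. p1, 0   [&-rule on 5]
8. p3, 0   [&-rule on 5]
9. <>((p1 & p3) -> p2), 1   [<>-rule on 2: fresh world 1, 0R1]
10. ~((p1 & p3) -> p2), 1   [~<>-rule on 3 via 0R1]
11. p1 & p3, 1   [~->-rule on 10]
12. ~p2, 1   [~->-rule on 10]
13. p1, 1   [&-rule on 11]
14. p3, 1   [&-rule on 11]
15. (p1 & p3) -> p2, 2   [<>-rule on 9: fresh world 2, 1R2]
16. p2, 2   [->-rule on 15 (branches; this branch)]
Accessibility: 0R0, 0R1, 1R0, 1R1, 1R2, 2R1, 2R2
The negation has an open branch (countermodel exists).

No, not valid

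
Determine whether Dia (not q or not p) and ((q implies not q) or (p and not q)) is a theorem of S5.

Invalid (countermodel exists)

Tableau for the negation not (Dia (not q or not p) and ((q implies not q) or (p and not q))):
1. not (Dia (not q or not p) and ((q implies not q) or (p and not q))), 0
2. not ((q implies not q) or (p and not q)), 0
3. not (q implies not q), 0
4. not (p and not q), 0
5. q, 0
Accessibility: 0R0
The negation has an open branch (countermodel exists).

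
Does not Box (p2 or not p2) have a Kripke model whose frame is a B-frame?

Unsatisfiable (every branch closes)

1. not Box (p2 or not p2), 0
2. not (p2 or not p2), 1
3. not p2, 1
4. p2, 1
Accessibility: 0R0, 0R1, 1R0, 1R1
Branch closes: p2 and not p2 both at 1.
All branches of the tableau close; one closing branch shown above.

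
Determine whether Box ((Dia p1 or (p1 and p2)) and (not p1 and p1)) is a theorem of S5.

Not valid

Tableau for the negation not Box ((Dia p1 or (p1 and p2)) and (not p1 and p1)):
1. not Box ((Dia p1 or (p1 and p2)) and (not p1 and p1)), w0
2. not ((Dia p1 or (p1 and p2)) and (not p1 and p1)), w1
3. not (not p1 and p1), w1
4. not p1, w1
Accessibility: w0Rw0, w0Rw1, w1Rw0, w1Rw1
The negation has an open branch (countermodel exists).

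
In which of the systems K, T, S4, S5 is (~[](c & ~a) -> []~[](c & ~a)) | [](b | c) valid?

S4-tableau for the negation ~((~[](c & ~a) -> []~[](c & ~a)) | [](b | c)):
1. ~((~[](c & ~a) -> []~[](c & ~a)) | [](b | c)), w0
2. ~(~[](c & ~a) -> []~[](c & ~a)), w0   [~|-rule on 1]
3. ~[](b | c), w0   [~|-rule on 1]
4. ~[](c & ~a), w0   [~->-rule on 2]
5. ~[]~[](c & ~a), w0   [~->-rule on 2]
6. ~(b | c), w1   [~[]-rule on 3: fresh world w1, w0Rw1]
7. ~b, w1   [~|-rule on 6]
8. ~c, w1   [~|-rule on 6]
9. ~(c & ~a), w2   [~[]-rule on 4: fresh world w2, w0Rw2]
10. a, w2   [~&-rule on 9 (branches; this branch)]
11. [](c & ~a), w3   [~[]-rule on 5: fresh world w3, w0Rw3]
12. c & ~a, w3   [[]-rule on 11 via w3Rw3]
13. c, w3   [&-rule on 12]
14. ~a, w3   [&-rule on 12]
Accessibility: w0Rw0, w0Rw1, w0Rw2, w0Rw3, w1Rw1, w2Rw2, w3Rw3
Complete open branch: countermodel on an S4-frame, so not valid in S4, nor in K, T (the same frame is also a K-frame and a T-frame).
S5-tableau for the negation ~((~[](c & ~a) -> []~[](c & ~a)) | [](b | c)):
1. ~((~[](c & ~a) -> []~[](c & ~a)) | [](b | c)), w0
2. ~(~[](c & ~a) -> []~[](c & ~a)), w0   [~|-rule on 1]
3. ~[](b | c), w0   [~|-rule on 1]
4. ~[](c & ~a), w0   [~->-rule on 2]
5. ~[]~[](c & ~a), w0   [~->-rule on 2]
6. ~(b | c), w1   [~[]-rule on 3: fresh world w1, w0Rw1]
7. ~b, w1   [~|-rule on 6]
8. ~c, w1   [~|-rule on 6]
9. ~(c & ~a), w2   [~[]-rule on 4: fresh world w2, w0Rw2]
10. a, w2   [~&-rule on 9 (branches; this branch)]
11. [](c & ~a), w3   [~[]-rule on 5: fresh world w3, w0Rw3]
12. c & ~a, w0   [[]-rule on 11 via w3Rw0]
13. c, w0   [&-rule on 12]
14. ~a, w0   [&-rule on 12]
15. c & ~a, w1   [[]-rule on 11 via w3Rw1]
16. c, w1   [&-rule on 15]
17. ~a, w1   [&-rule on 15]
Accessibility: w0Rw0, w0Rw1, w0Rw2, w0Rw3, w1Rw0, w1Rw1, w1Rw2, w1Rw3, w2Rw0, w2Rw1, w2Rw2, w2Rw3, w3Rw0, w3Rw1, w3Rw2, w3Rw3
Branch closes: c and ~c both at w1.
Every branch closes (one shown): valid in S5.

S5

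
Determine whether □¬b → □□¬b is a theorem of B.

Tableau for the negation ¬(□¬b → □□¬b):
1. ¬(□¬b → □□¬b), 0
2. □¬b, 0
3. ¬□□¬b, 0
4. ¬b, 0
5. ¬□¬b, 1
6. ¬b, 1
7. b, 2
Accessibility: 0R0, 0R1, 1R0, 1R1, 1R2, 2R1, 2R2
The negation has an open branch (countermodel exists).

No, not valid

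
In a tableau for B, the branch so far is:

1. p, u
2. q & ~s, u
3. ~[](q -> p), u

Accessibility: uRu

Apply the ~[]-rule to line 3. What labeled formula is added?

a fresh world v with uRv, and ~(q -> p) at v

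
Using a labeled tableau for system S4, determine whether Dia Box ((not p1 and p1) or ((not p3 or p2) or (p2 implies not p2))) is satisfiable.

Yes, satisfiable

1. Dia Box ((not p1 and p1) or ((not p3 or p2) or (p2 implies not p2))), 0
2. Box ((not p1 and p1) or ((not p3 or p2) or (p2 implies not p2))), 1   [Dia-rule on 1: fresh world 1, 0R1]
3. (not p1 and p1) or ((not p3 or p2) or (p2 implies not p2)), 1   [Box-rule on 2 via 1R1]
4. (not p3 or p2) or (p2 implies not p2), 1   [or-rule on 3 (branches; this branch)]
5. p2 implies not p2, 1   [or-rule on 4 (branches; this branch)]
6. not p2, 1   [implies-rule on 5 (branches; this branch)]
Accessibility: 0R0, 0R1, 1R1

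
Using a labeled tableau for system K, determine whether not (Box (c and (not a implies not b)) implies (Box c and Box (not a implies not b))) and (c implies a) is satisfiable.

1. not (Box (c and (not a implies not b)) implies (Box c and Box (not a implies not b))) and (c implies a), u
2. not (Box (c and (not a implies not b)) implies (Box c and Box (not a implies not b))), u
3. c implies a, u
4. Box (c and (not a implies not b)), u
5. not (Box c and Box (not a implies not b)), u
6. a, u
7. not Box (not a implies not b), u
8. not (not a implies not b), v
9. not a, v
10. b, v
11. c and (not a implies not b), v
12. c, v
13. not a implies not b, v
14. not b, v
Accessibility: uRv
Branch closes: b and not b both at v.
All branches of the tableau close; one closing branch shown above.

No, unsatisfiable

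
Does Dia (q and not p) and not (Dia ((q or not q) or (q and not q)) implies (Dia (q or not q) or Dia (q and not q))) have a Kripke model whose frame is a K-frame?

Unsatisfiable

1. Dia (q and not p) and not (Dia ((q or not q) or (q and not q)) implies (Dia (q or not q) or Dia (q and not q))), w0
2. Dia (q and not p), w0   [and-rule on 1]
3. not (Dia ((q or not q) or (q and not q)) implies (Dia (q or not q) or Dia (q and not q))), w0   [and-rule on 1]
4. Dia ((q or not q) or (q and not q)), w0   [neg-implies-rule on 3]
5. not (Dia (q or not q) or Dia (q and not q)), w0   [neg-implies-rule on 3]
6. not Dia (q or not q), w0   [neg-or-rule on 5]
7. not Dia (q and not q), w0   [neg-or-rule on 5]
8. q and not p, w1   [Dia-rule on 2: fresh world w1, w0Rw1]
9. q, w1   [and-rule on 8]
10. not p, w1   [and-rule on 8]
11. not (q or not q), w1   [neg-Dia-rule on 6 via w0Rw1]
12. not q, w1   [neg-or-rule on 11]
Accessibility: w0Rw1
Branch closes: q and not q both at w1.
All branches of the tableau close; one closing branch shown above.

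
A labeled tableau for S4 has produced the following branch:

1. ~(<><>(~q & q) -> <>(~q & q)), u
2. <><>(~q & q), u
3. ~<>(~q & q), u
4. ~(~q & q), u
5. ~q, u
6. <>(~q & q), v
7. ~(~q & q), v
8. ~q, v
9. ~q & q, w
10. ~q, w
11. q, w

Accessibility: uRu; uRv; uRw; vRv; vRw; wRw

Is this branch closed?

Both q and ~q appear at w.

Yes, closed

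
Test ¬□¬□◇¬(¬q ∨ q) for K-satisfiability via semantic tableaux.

Satisfiable (open branch found)

1. ¬□¬□◇¬(¬q ∨ q), u
2. □◇¬(¬q ∨ q), v
Accessibility: uRv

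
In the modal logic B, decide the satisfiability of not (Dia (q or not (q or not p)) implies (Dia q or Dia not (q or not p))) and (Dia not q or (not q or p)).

Unsatisfiable

1. not (Dia (q or not (q or not p)) implies (Dia q or Dia not (q or not p))) and (Dia not q or (not q or p)), u
2. not (Dia (q or not (q or not p)) implies (Dia q or Dia not (q or not p))), u   [and-rule on 1]
3. Dia not q or (not q or p), u   [and-rule on 1]
4. Dia (q or not (q or not p)), u   [neg-implies-rule on 2]
5. not (Dia q or Dia not (q or not p)), u   [neg-implies-rule on 2]
6. not Dia q, u   [neg-or-rule on 5]
7. not Dia not (q or not p), u   [neg-or-rule on 5]
8. not q, u   [neg-Dia-rule on 6 via uRu]
9. q or not p, u   [neg-Dia-rule on 7 via uRu]
10. not q or p, u   [or-rule on 3 (branches; this branch)]
11. not p, u   [or-rule on 9 (branches; this branch)]
12. q or not (q or not p), v   [Dia-rule on 4: fresh world v, uRv]
13. not q, v   [neg-Dia-rule on 6 via uRv]
14. q or not p, v   [neg-Dia-rule on 7 via uRv]
15. not (q or not p), v   [or-rule on 12 (branches; this branch)]
16. p, v   [neg-or-rule on 15]
17. not p, v   [or-rule on 14 (branches; this branch)]
Accessibility: uRu, uRv, vRu, vRv
Branch closes: p and not p both at v.
Every branch closes; the branch above is one of them.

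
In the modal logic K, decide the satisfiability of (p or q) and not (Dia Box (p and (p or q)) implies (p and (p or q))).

Satisfiable (open branch found)

1. (p or q) and not (Dia Box (p and (p or q)) implies (p and (p or q))), u
2. p or q, u   [and-rule on 1]
3. not (Dia Box (p and (p or q)) implies (p and (p or q))), u   [and-rule on 1]
4. Dia Box (p and (p or q)), u   [neg-implies-rule on 3]
5. not (p and (p or q)), u   [neg-implies-rule on 3]
6. q, u   [or-rule on 2 (branches; this branch)]
7. not p, u   [neg-and-rule on 5 (branches; this branch)]
8. Box (p and (p or q)), v   [Dia-rule on 4: fresh world v, uRv]
Accessibility: uRv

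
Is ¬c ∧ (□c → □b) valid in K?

Tableau for the negation ¬(¬c ∧ (□c → □b)):
1. ¬(¬c ∧ (□c → □b)), w0
2. ¬(□c → □b), w0   [¬∧-rule on 1 (branches; this branch)]
3. □c, w0   [¬→-rule on 2]
4. ¬□b, w0   [¬→-rule on 2]
5. ¬b, w1   [¬□-rule on 4: fresh world w1, w0Rw1]
6. c, w1   [□-rule on 3 via w0Rw1]
Accessibility: w0Rw1
The negation has an open branch (countermodel exists).

No, not valid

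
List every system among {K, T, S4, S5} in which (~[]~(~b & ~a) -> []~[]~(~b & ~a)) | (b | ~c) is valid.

S4-tableau for the negation ~((~[]~(~b & ~a) -> []~[]~(~b & ~a)) | (b | ~c)):
1. ~((~[]~(~b & ~a) -> []~[]~(~b & ~a)) | (b | ~c)), u
2. ~(~[]~(~b & ~a) -> []~[]~(~b & ~a)), u   [~|-rule on 1]
3. ~(b | ~c), u   [~|-rule on 1]
4. ~[]~(~b & ~a), u   [~->-rule on 2]
5. ~[]~[]~(~b & ~a), u   [~->-rule on 2]
6. ~b, u   [~|-rule on 3]
7. c, u   [~|-rule on 3]
8. ~b & ~a, v   [~[]-rule on 4: fresh world v, uRv]
9. ~b, v   [&-rule on 8]
10. ~a, v   [&-rule on 8]
11. []~(~b & ~a), w   [~[]-rule on 5: fresh world w, uRw]
12. ~(~b & ~a), w   [[]-rule on 11 via wRw]
13. a, w   [~&-rule on 12 (branches; this branch)]
Accessibility: uRu, uRv, uRw, vRv, wRw
Complete open branch: countermodel on an S4-frame, so not valid in S4, nor in K, T (the same frame is also a K-frame and a T-frame).
S5-tableau for the negation ~((~[]~(~b & ~a) -> []~[]~(~b & ~a)) | (b | ~c)):
1. ~((~[]~(~b & ~a) -> []~[]~(~b & ~a)) | (b | ~c)), u
2. ~(~[]~(~b & ~a) -> []~[]~(~b & ~a)), u   [~|-rule on 1]
3. ~(b | ~c), u   [~|-rule on 1]
4. ~[]~(~b & ~a), u   [~->-rule on 2]
5. ~[]~[]~(~b & ~a), u   [~->-rule on 2]
6. ~b, u   [~|-rule on 3]
7. c, u   [~|-rule on 3]
8. ~b & ~a, v   [~[]-rule on 4: fresh world v, uRv]
9. ~b, v   [&-rule on 8]
10. ~a, v   [&-rule on 8]
11. []~(~b & ~a), w   [~[]-rule on 5: fresh world w, uRw]
12. ~(~b & ~a), u   [[]-rule on 11 via wRu]
13. ~(~b & ~a), v   [[]-rule on 11 via wRv]
14. ~(~b & ~a), w   [[]-rule on 11 via wRw]
15. a, u   [~&-rule on 12 (branches; this branch)]
16. a, v   [~&-rule on 13 (branches; this branch)]
Accessibility: uRu, uRv, uRw, vRu, vRv, vRw, wRu, wRv, wRw
Branch closes: a and ~a both at v.
Every branch closes (one shown): valid in S5.

S5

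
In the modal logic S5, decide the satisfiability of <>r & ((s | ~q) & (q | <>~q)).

Satisfiable (open branch found)

1. <>r & ((s | ~q) & (q | <>~q)), w0
2. <>r, w0
3. (s | ~q) & (q | <>~q), w0
4. s | ~q, w0
5. q | <>~q, w0
6. ~q, w0
7. <>~q, w0
8. r, w1
9. ~q, w2
Accessibility: w0Rw0, w0Rw1, w0Rw2, w1Rw0, w1Rw1, w1Rw2, w2Rw0, w2Rw1, w2Rw2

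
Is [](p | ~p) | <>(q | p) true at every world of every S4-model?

Valid in S4

Tableau for the negation ~([](p | ~p) | <>(q | p)):
1. ~([](p | ~p) | <>(q | p)), u
2. ~[](p | ~p), u
3. ~<>(q | p), u
4. ~(q | p), u
5. ~q, u
6. ~p, u
7. ~(p | ~p), v
8. ~p, v
9. p, v
Accessibility: uRu, uRv, vRv
Branch closes: p and ~p both at v.
All branches of the negation close; one closing branch shown above.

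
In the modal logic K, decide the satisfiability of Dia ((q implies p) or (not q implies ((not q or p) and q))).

Yes, satisfiable

1. Dia ((q implies p) or (not q implies ((not q or p) and q))), u
2. (q implies p) or (not q implies ((not q or p) and q)), v
3. not q implies ((not q or p) and q), v
4. (not q or p) and q, v
5. not q or p, v
6. q, v
7. p, v
Accessibility: uRv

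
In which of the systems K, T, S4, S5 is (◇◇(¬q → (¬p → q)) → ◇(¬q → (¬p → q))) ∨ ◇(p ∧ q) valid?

S4, S5

S4-tableau for the negation ¬((◇◇(¬q → (¬p → q)) → ◇(¬q → (¬p → q))) ∨ ◇(p ∧ q)):
1. ¬((◇◇(¬q → (¬p → q)) → ◇(¬q → (¬p → q))) ∨ ◇(p ∧ q)), 0
2. ¬(◇◇(¬q → (¬p → q)) → ◇(¬q → (¬p → q))), 0
3. ¬◇(p ∧ q), 0
4. ◇◇(¬q → (¬p → q)), 0
5. ¬◇(¬q → (¬p → q)), 0
6. ¬(p ∧ q), 0
7. ¬(¬q → (¬p → q)), 0
8. ¬q, 0
9. ¬(¬p → q), 0
10. ¬p, 0
11. ◇(¬q → (¬p → q)), 1
12. ¬(p ∧ q), 1
13. ¬(¬q → (¬p → q)), 1
14. ¬q, 1
15. ¬(¬p → q), 1
16. ¬p, 1
17. ¬q → (¬p → q), 2
18. ¬(p ∧ q), 2
19. ¬(¬q → (¬p → q)), 2
20. ¬q, 2
21. ¬(¬p → q), 2
22. ¬p, 2
23. ¬p → q, 2
24. q, 2
Accessibility: 0R0, 0R1, 0R2, 1R1, 1R2, 2R2
Branch closes: q and ¬q both at 2.
Every branch closes (one shown): valid in S4, hence also in S5 (every theorem of S4 is a theorem of S5).
T-tableau for the negation ¬((◇◇(¬q → (¬p → q)) → ◇(¬q → (¬p → q))) ∨ ◇(p ∧ q)):
1. ¬((◇◇(¬q → (¬p → q)) → ◇(¬q → (¬p → q))) ∨ ◇(p ∧ q)), 0
2. ¬(◇◇(¬q → (¬p → q)) → ◇(¬q → (¬p → q))), 0
3. ¬◇(p ∧ q), 0
4. ◇◇(¬q → (¬p → q)), 0
5. ¬◇(¬q → (¬p → q)), 0
6. ¬(p ∧ q), 0
7. ¬(¬q → (¬p → q)), 0
8. ¬q, 0
9. ¬(¬p → q), 0
10. ¬p, 0
11. ◇(¬q → (¬p → q)), 1
12. ¬(p ∧ q), 1
13. ¬(¬q → (¬p → q)), 1
14. ¬q, 1
15. ¬(¬p → q), 1
16. ¬p, 1
17. ¬q → (¬p → q), 2
18. ¬p → q, 2
19. q, 2
Accessibility: 0R0, 0R1, 1R1, 1R2, 2R2
Complete open branch: countermodel on a T-frame, so not valid in T, nor in K (the same frame is also a K-frame).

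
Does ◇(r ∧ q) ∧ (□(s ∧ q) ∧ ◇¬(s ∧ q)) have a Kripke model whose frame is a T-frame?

Unsatisfiable

1. ◇(r ∧ q) ∧ (□(s ∧ q) ∧ ◇¬(s ∧ q)), 0
2. ◇(r ∧ q), 0   [∧-rule on 1]
3. □(s ∧ q) ∧ ◇¬(s ∧ q), 0   [∧-rule on 1]
4. □(s ∧ q), 0   [∧-rule on 3]
5. ◇¬(s ∧ q), 0   [∧-rule on 3]
6. s ∧ q, 0   [□-rule on 4 via 0R0]
7. s, 0   [∧-rule on 6]
8. q, 0   [∧-rule on 6]
9. r ∧ q, 1   [◇-rule on 2: fresh world 1, 0R1]
10. r, 1   [∧-rule on 9]
11. q, 1   [∧-rule on 9]
12. s ∧ q, 1   [□-rule on 4 via 0R1]
13. s, 1   [∧-rule on 12]
14. ¬(s ∧ q), 2   [◇-rule on 5: fresh world 2, 0R2]
15. s ∧ q, 2   [□-rule on 4 via 0R2]
16. s, 2   [∧-rule on 15]
17. q, 2   [∧-rule on 15]
18. ¬q, 2   [¬∧-rule on 14 (branches; this branch)]
Accessibility: 0R0, 0R1, 0R2, 1R1, 2R2
Branch closes: q and ¬q both at 2.
(One branch shown.) All branches close.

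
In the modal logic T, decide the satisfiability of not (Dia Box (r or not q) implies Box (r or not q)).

Satisfiable

1. not (Dia Box (r or not q) implies Box (r or not q)), 0
2. Dia Box (r or not q), 0
3. not Box (r or not q), 0
4. Box (r or not q), 1
5. r or not q, 1
6. not q, 1
7. not (r or not q), 2
8. not r, 2
9. q, 2
Accessibility: 0R0, 0R1, 0R2, 1R1, 2R2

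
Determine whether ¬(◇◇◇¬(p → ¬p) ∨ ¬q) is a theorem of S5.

No, not valid

Tableau for the negation ◇◇◇¬(p → ¬p) ∨ ¬q:
1. ◇◇◇¬(p → ¬p) ∨ ¬q, 0
2. ¬q, 0
Accessibility: 0R0
The negation has an open branch (countermodel exists).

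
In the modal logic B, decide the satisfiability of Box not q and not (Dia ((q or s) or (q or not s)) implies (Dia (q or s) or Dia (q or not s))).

Unsatisfiable

1. Box not q and not (Dia ((q or s) or (q or not s)) implies (Dia (q or s) or Dia (q or not s))), u
2. Box not q, u
3. not (Dia ((q or s) or (q or not s)) implies (Dia (q or s) or Dia (q or not s))), u
4. Dia ((q or s) or (q or not s)), u
5. not (Dia (q or s) or Dia (q or not s)), u
6. not Dia (q or s), u
7. not Dia (q or not s), u
8. not q, u
9. not (q or s), u
10. not s, u
11. not (q or not s), u
12. s, u
Accessibility: uRu
Branch closes: s and not s both at u.
Every branch closes; the branch above is one of them.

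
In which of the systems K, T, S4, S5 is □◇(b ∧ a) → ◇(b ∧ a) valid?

T-tableau for the negation ¬(□◇(b ∧ a) → ◇(b ∧ a)):
1. ¬(□◇(b ∧ a) → ◇(b ∧ a)), u
2. □◇(b ∧ a), u
3. ¬◇(b ∧ a), u
4. ◇(b ∧ a), u
5. ¬(b ∧ a), u
6. ¬a, u
7. b ∧ a, v
8. b, v
9. a, v
10. ◇(b ∧ a), v
11. ¬(b ∧ a), v
12. ¬a, v
Accessibility: uRu, uRv, vRv
Branch closes: a and ¬a both at v.
Every branch closes (one shown): valid in T, hence also in S4, S5 (every theorem of T is a theorem of S4 and S5).
K-tableau for the negation ¬(□◇(b ∧ a) → ◇(b ∧ a)):
1. ¬(□◇(b ∧ a) → ◇(b ∧ a)), u
2. □◇(b ∧ a), u
3. ¬◇(b ∧ a), u
Complete open branch: countermodel on a K-frame, so not valid in K.

T, S4, S5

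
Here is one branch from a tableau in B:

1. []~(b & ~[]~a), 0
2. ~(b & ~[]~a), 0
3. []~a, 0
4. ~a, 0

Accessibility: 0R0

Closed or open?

Not closed

No world carries both an atom and its negation.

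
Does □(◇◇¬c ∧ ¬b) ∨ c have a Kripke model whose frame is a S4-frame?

1. □(◇◇¬c ∧ ¬b) ∨ c, w0
2. c, w0
Accessibility: w0Rw0

Yes, satisfiable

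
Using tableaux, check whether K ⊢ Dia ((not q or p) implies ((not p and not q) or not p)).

Not valid

Tableau for the negation not Dia ((not q or p) implies ((not p and not q) or not p)):
1. not Dia ((not q or p) implies ((not p and not q) or not p)), w0
The negation has an open branch (countermodel exists).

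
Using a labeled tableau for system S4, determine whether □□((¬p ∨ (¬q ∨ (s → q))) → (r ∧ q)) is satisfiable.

1. □□((¬p ∨ (¬q ∨ (s → q))) → (r ∧ q)), u
2. □((¬p ∨ (¬q ∨ (s → q))) → (r ∧ q)), u
3. (¬p ∨ (¬q ∨ (s → q))) → (r ∧ q), u
4. r ∧ q, u
5. r, u
6. q, u
Accessibility: uRu

Satisfiable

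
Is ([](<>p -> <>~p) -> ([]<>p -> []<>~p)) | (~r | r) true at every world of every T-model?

Tableau for the negation ~(([](<>p -> <>~p) -> ([]<>p -> []<>~p)) | (~r | r)):
1. ~(([](<>p -> <>~p) -> ([]<>p -> []<>~p)) | (~r | r)), 0
2. ~([](<>p -> <>~p) -> ([]<>p -> []<>~p)), 0
3. ~(~r | r), 0
4. [](<>p -> <>~p), 0
5. ~([]<>p -> []<>~p), 0
6. r, 0
7. ~r, 0
Accessibility: 0R0
Branch closes: r and ~r both at 0.
Every branch of the negation's tableau closes; the branch above is one of them.

Valid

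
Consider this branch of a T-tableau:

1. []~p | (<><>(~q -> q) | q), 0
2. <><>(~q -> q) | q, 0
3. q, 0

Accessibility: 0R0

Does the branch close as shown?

Not closed

There is no literal clash: for every atom and world, at most one sign appears.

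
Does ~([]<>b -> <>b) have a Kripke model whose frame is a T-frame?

1. ~([]<>b -> <>b), u
2. []<>b, u   [~->-rule on 1]
3. ~<>b, u   [~->-rule on 1]
4. <>b, u   [[]-rule on 2 via uRu]
5. ~b, u   [~<>-rule on 3 via uRu]
6. b, v   [<>-rule on 4: fresh world v, uRv]
7. <>b, v   [[]-rule on 2 via uRv]
8. ~b, v   [~<>-rule on 3 via uRv]
Accessibility: uRu, uRv, vRv
Branch closes: b and ~b both at v.
Every branch closes; the branch above is one of them.

No, unsatisfiable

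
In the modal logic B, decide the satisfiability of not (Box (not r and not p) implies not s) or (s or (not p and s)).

1. not (Box (not r and not p) implies not s) or (s or (not p and s)), 0
2. s or (not p and s), 0
3. not p and s, 0
4. not p, 0
5. s, 0
Accessibility: 0R0

Satisfiable (open branch found)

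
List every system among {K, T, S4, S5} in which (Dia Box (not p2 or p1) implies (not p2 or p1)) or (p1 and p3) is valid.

S5

S4-tableau for the negation not ((Dia Box (not p2 or p1) implies (not p2 or p1)) or (p1 and p3)):
1. not ((Dia Box (not p2 or p1) implies (not p2 or p1)) or (p1 and p3)), 0
2. not (Dia Box (not p2 or p1) implies (not p2 or p1)), 0   [neg-or-rule on 1]
3. not (p1 and p3), 0   [neg-or-rule on 1]
4. Dia Box (not p2 or p1), 0   [neg-implies-rule on 2]
5. not (not p2 or p1), 0   [neg-implies-rule on 2]
6. p2, 0   [neg-or-rule on 5]
7. not p1, 0   [neg-or-rule on 5]
8. not p3, 0   [neg-and-rule on 3 (branches; this branch)]
9. Box (not p2 or p1), 1   [Dia-rule on 4: fresh world 1, 0R1]
10. not p2 or p1, 1   [Box-rule on 9 via 1R1]
11. p1, 1   [or-rule on 10 (branches; this branch)]
Accessibility: 0R0, 0R1, 1R1
Complete open branch: countermodel on an S4-frame, so not valid in S4, nor in K, T (the same frame is also a K-frame and a T-frame).
S5-tableau for the negation not ((Dia Box (not p2 or p1) implies (not p2 or p1)) or (p1 and p3)):
1. not ((Dia Box (not p2 or p1) implies (not p2 or p1)) or (p1 and p3)), 0
2. not (Dia Box (not p2 or p1) implies (not p2 or p1)), 0   [neg-or-rule on 1]
3. not (p1 and p3), 0   [neg-or-rule on 1]
4. Dia Box (not p2 or p1), 0   [neg-implies-rule on 2]
5. not (not p2 or p1), 0   [neg-implies-rule on 2]
6. p2, 0   [neg-or-rule on 5]
7. not p1, 0   [neg-or-rule on 5]
8. not p3, 0   [neg-and-rule on 3 (branches; this branch)]
9. Box (not p2 or p1), 1   [Dia-rule on 4: fresh world 1, 0R1]
10. not p2 or p1, 0   [Box-rule on 9 via 1R0]
11. not p2 or p1, 1   [Box-rule on 9 via 1R1]
12. p1, 0   [or-rule on 10 (branches; this branch)]
Accessibility: 0R0, 0R1, 1R0, 1R1
Branch closes: p1 and not p1 both at 0.
Every branch closes (one shown): valid in S5.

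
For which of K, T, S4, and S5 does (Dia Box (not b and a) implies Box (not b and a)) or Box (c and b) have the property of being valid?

S5

S5-tableau for the negation not ((Dia Box (not b and a) implies Box (not b and a)) or Box (c and b)):
1. not ((Dia Box (not b and a) implies Box (not b and a)) or Box (c and b)), w0
2. not (Dia Box (not b and a) implies Box (not b and a)), w0
3. not Box (c and b), w0
4. Dia Box (not b and a), w0
5. not Box (not b and a), w0
6. not (c and b), w1
7. not b, w1
8. Box (not b and a), w2
9. not b and a, w0
10. not b, w0
11. a, w0
12. not b and a, w1
13. a, w1
14. not b and a, w2
15. not b, w2
16. a, w2
17. not (not b and a), w3
18. not b and a, w3
19. not b, w3
20. a, w3
21. not a, w3
Accessibility: w0Rw0, w0Rw1, w0Rw2, w0Rw3, w1Rw0, w1Rw1, w1Rw2, w1Rw3, w2Rw0, w2Rw1, w2Rw2, w2Rw3, w3Rw0, w3Rw1, w3Rw2, w3Rw3
Branch closes: a and not a both at w3.
Every branch closes (one shown): valid in S5.
S4-tableau for the negation not ((Dia Box (not b and a) implies Box (not b and a)) or Box (c and b)):
1. not ((Dia Box (not b and a) implies Box (not b and a)) or Box (c and b)), w0
2. not (Dia Box (not b and a) implies Box (not b and a)), w0
3. not Box (c and b), w0
4. Dia Box (not b and a), w0
5. not Box (not b and a), w0
6. not (c and b), w1
7. not b, w1
8. Box (not b and a), w2
9. not b and a, w2
10. not b, w2
11. a, w2
12. not (not b and a), w3
13. not a, w3
Accessibility: w0Rw0, w0Rw1, w0Rw2, w0Rw3, w1Rw1, w2Rw2, w3Rw3
Complete open branch: countermodel on an S4-frame, so not valid in S4, nor in K, T (the same frame is also a K-frame and a T-frame).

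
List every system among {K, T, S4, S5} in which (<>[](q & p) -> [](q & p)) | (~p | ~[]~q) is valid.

T-tableau for the negation ~((<>[](q & p) -> [](q & p)) | (~p | ~[]~q)):
1. ~((<>[](q & p) -> [](q & p)) | (~p | ~[]~q)), w0
2. ~(<>[](q & p) -> [](q & p)), w0
3. ~(~p | ~[]~q), w0
4. <>[](q & p), w0
5. ~[](q & p), w0
6. p, w0
7. []~q, w0
8. ~q, w0
9. [](q & p), w1
10. ~q, w1
11. q & p, w1
12. q, w1
13. p, w1
Accessibility: w0Rw0, w0Rw1, w1Rw1
Branch closes: q and ~q both at w1.
Every branch closes (one shown): valid in T, hence also in S4, S5 (every theorem of T is a theorem of S4 and S5).
K-tableau for the negation ~((<>[](q & p) -> [](q & p)) | (~p | ~[]~q)):
1. ~((<>[](q & p) -> [](q & p)) | (~p | ~[]~q)), w0
2. ~(<>[](q & p) -> [](q & p)), w0
3. ~(~p | ~[]~q), w0
4. <>[](q & p), w0
5. ~[](q & p), w0
6. p, w0
7. []~q, w0
8. [](q & p), w1
9. ~q, w1
10. ~(q & p), w2
11. ~q, w2
12. ~p, w2
Accessibility: w0Rw1, w0Rw2
Complete open branch: countermodel on a K-frame, so not valid in K.

T, S4, S5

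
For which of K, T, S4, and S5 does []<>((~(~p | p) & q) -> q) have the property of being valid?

T, S4, S5

K-tableau for the negation ~[]<>((~(~p | p) & q) -> q):
1. ~[]<>((~(~p | p) & q) -> q), w0
2. ~<>((~(~p | p) & q) -> q), w1   [~[]-rule on 1: fresh world w1, w0Rw1]
Accessibility: w0Rw1
Complete open branch: countermodel on a K-frame, so not valid in K.
T-tableau for the negation ~[]<>((~(~p | p) & q) -> q):
1. ~[]<>((~(~p | p) & q) -> q), w0
2. ~<>((~(~p | p) & q) -> q), w1   [~[]-rule on 1: fresh world w1, w0Rw1]
3. ~((~(~p | p) & q) -> q), w1   [~<>-rule on 2 via w1Rw1]
4. ~(~p | p) & q, w1   [~->-rule on 3]
5. ~q, w1   [~->-rule on 3]
6. ~(~p | p), w1   [&-rule on 4]
7. q, w1   [&-rule on 4]
Accessibility: w0Rw0, w0Rw1, w1Rw1
Branch closes: q and ~q both at w1.
Every branch closes (one shown): valid in T, hence also in S4, S5 (every theorem of T is a theorem of S4 and S5).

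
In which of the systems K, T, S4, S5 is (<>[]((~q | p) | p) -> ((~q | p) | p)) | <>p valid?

S5

S5-tableau for the negation ~((<>[]((~q | p) | p) -> ((~q | p) | p)) | <>p):
1. ~((<>[]((~q | p) | p) -> ((~q | p) | p)) | <>p), u
2. ~(<>[]((~q | p) | p) -> ((~q | p) | p)), u
3. ~<>p, u
4. <>[]((~q | p) | p), u
5. ~((~q | p) | p), u
6. ~(~q | p), u
7. ~p, u
8. q, u
9. []((~q | p) | p), v
10. ~p, v
11. (~q | p) | p, u
12. (~q | p) | p, v
13. ~q | p, u
14. ~q | p, v
15. p, u
Accessibility: uRu, uRv, vRu, vRv
Branch closes: p and ~p both at u.
Every branch closes (one shown): valid in S5.
S4-tableau for the negation ~((<>[]((~q | p) | p) -> ((~q | p) | p)) | <>p):
1. ~((<>[]((~q | p) | p) -> ((~q | p) | p)) | <>p), u
2. ~(<>[]((~q | p) | p) -> ((~q | p) | p)), u
3. ~<>p, u
4. <>[]((~q | p) | p), u
5. ~((~q | p) | p), u
6. ~(~q | p), u
7. ~p, u
8. q, u
9. []((~q | p) | p), v
10. ~p, v
11. (~q | p) | p, v
12. ~q | p, v
13. ~q, v
Accessibility: uRu, uRv, vRv
Complete open branch: countermodel on an S4-frame, so not valid in S4, nor in K, T (the same frame is also a K-frame and a T-frame).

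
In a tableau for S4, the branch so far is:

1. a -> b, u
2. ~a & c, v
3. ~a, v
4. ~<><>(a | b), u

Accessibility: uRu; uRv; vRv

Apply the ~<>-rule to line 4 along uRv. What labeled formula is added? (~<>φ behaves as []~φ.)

~<>φ behaves as []~φ: propagate the negated body to each accessible world.

~<>(a | b), v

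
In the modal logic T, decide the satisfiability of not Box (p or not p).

1. not Box (p or not p), u
2. not (p or not p), v   [neg-Box-rule on 1: fresh world v, uRv]
3. not p, v   [neg-or-rule on 2]
4. p, v   [neg-or-rule on 2]
Accessibility: uRu, uRv, vRv
Branch closes: p and not p both at v.
(One branch shown.) All branches close.

No, unsatisfiable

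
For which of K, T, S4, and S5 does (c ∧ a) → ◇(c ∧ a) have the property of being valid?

T, S4, S5

T-tableau for the negation ¬((c ∧ a) → ◇(c ∧ a)):
1. ¬((c ∧ a) → ◇(c ∧ a)), 0
2. c ∧ a, 0
3. ¬◇(c ∧ a), 0
4. c, 0
5. a, 0
6. ¬(c ∧ a), 0
7. ¬a, 0
Accessibility: 0R0
Branch closes: a and ¬a both at 0.
Every branch closes (one shown): valid in T, hence also in S4, S5 (every theorem of T is a theorem of S4 and S5).
K-tableau for the negation ¬((c ∧ a) → ◇(c ∧ a)):
1. ¬((c ∧ a) → ◇(c ∧ a)), 0
2. c ∧ a, 0
3. ¬◇(c ∧ a), 0
4. c, 0
5. a, 0
Complete open branch: countermodel on a K-frame, so not valid in K.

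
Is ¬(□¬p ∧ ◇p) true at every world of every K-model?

Tableau for the negation □¬p ∧ ◇p:
1. □¬p ∧ ◇p, u
2. □¬p, u
3. ◇p, u
4. p, v
5. ¬p, v
Accessibility: uRv
Branch closes: p and ¬p both at v.
Every branch of the negation's tableau closes; the branch above is one of them.

Yes, valid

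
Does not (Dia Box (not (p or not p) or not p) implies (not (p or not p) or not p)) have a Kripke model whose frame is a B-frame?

No, unsatisfiable

1. not (Dia Box (not (p or not p) or not p) implies (not (p or not p) or not p)), w0
2. Dia Box (not (p or not p) or not p), w0   [neg-implies-rule on 1]
3. not (not (p or not p) or not p), w0   [neg-implies-rule on 1]
4. p or not p, w0   [neg-or-rule on 3]
5. p, w0   [neg-or-rule on 3]
6. Box (not (p or not p) or not p), w1   [Dia-rule on 2: fresh world w1, w0Rw1]
7. not (p or not p) or not p, w0   [Box-rule on 6 via w1Rw0]
8. not (p or not p) or not p, w1   [Box-rule on 6 via w1Rw1]
9. not (p or not p), w0   [or-rule on 7 (branches; this branch)]
10. not p, w0   [neg-or-rule on 9]
Accessibility: w0Rw0, w0Rw1, w1Rw0, w1Rw1
Branch closes: p and not p both at w0.
Every branch closes; the branch above is one of them.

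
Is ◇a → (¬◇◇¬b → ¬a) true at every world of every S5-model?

Not valid

Tableau for the negation ¬(◇a → (¬◇◇¬b → ¬a)):
1. ¬(◇a → (¬◇◇¬b → ¬a)), u
2. ◇a, u
3. ¬(¬◇◇¬b → ¬a), u
4. ¬◇◇¬b, u
5. a, u
6. ¬◇¬b, u
7. b, u
8. a, v
9. ¬◇¬b, v
10. b, v
Accessibility: uRu, uRv, vRu, vRv
The negation has an open branch (countermodel exists).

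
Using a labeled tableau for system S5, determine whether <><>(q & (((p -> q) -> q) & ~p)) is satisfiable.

Satisfiable (open branch found)

1. <><>(q & (((p -> q) -> q) & ~p)), 0
2. <>(q & (((p -> q) -> q) & ~p)), 1
3. q & (((p -> q) -> q) & ~p), 2
4. q, 2
5. ((p -> q) -> q) & ~p, 2
6. (p -> q) -> q, 2
7. ~p, 2
Accessibility: 0R0, 0R1, 0R2, 1R0, 1R1, 1R2, 2R0, 2R1, 2R2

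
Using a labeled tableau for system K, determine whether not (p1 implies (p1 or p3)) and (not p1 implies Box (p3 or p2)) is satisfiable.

1. not (p1 implies (p1 or p3)) and (not p1 implies Box (p3 or p2)), w0
2. not (p1 implies (p1 or p3)), w0
3. not p1 implies Box (p3 or p2), w0
4. p1, w0
5. not (p1 or p3), w0
6. not p1, w0
7. not p3, w0
Branch closes: p1 and not p1 both at w0.
Every branch closes; the branch above is one of them.

Unsatisfiable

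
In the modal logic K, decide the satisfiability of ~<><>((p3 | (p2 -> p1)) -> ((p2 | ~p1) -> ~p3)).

Yes, satisfiable

1. ~<><>((p3 | (p2 -> p1)) -> ((p2 | ~p1) -> ~p3)), 0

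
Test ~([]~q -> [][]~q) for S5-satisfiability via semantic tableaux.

1. ~([]~q -> [][]~q), u
2. []~q, u
3. ~[][]~q, u
4. ~q, u
5. ~[]~q, v
6. ~q, v
7. q, w
8. ~q, w
Accessibility: uRu, uRv, uRw, vRu, vRv, vRw, wRu, wRv, wRw
Branch closes: q and ~q both at w.
(One branch shown.) All branches close.

No, unsatisfiable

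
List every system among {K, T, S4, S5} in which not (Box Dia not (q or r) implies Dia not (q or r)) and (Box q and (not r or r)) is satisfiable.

K-tableau for the formula:
1. not (Box Dia not (q or r) implies Dia not (q or r)) and (Box q and (not r or r)), u
2. not (Box Dia not (q or r) implies Dia not (q or r)), u
3. Box q and (not r or r), u
4. Box Dia not (q or r), u
5. not Dia not (q or r), u
6. Box q, u
7. not r or r, u
8. r, u
Complete open branch: satisfiable in K.
T-tableau for the formula:
1. not (Box Dia not (q or r) implies Dia not (q or r)) and (Box q and (not r or r)), u
2. not (Box Dia not (q or r) implies Dia not (q or r)), u
3. Box q and (not r or r), u
4. Box Dia not (q or r), u
5. not Dia not (q or r), u
6. Box q, u
7. not r or r, u
8. Dia not (q or r), u
9. q or r, u
10. q, u
11. r, u
12. not (q or r), v
13. not q, v
14. not r, v
15. Dia not (q or r), v
16. q or r, v
17. q, v
Accessibility: uRu, uRv, vRv
Branch closes: q and not q both at v.
Every branch closes (one shown): unsatisfiable in T, hence also in S4, S5 (every S4/S5-frame is a T-frame).

K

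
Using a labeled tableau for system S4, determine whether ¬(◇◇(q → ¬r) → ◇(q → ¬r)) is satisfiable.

1. ¬(◇◇(q → ¬r) → ◇(q → ¬r)), u
2. ◇◇(q → ¬r), u   [¬→-rule on 1]
3. ¬◇(q → ¬r), u   [¬→-rule on 1]
4. ¬(q → ¬r), u   [¬◇-rule on 3 via uRu]
5. q, u   [¬→-rule on 4]
6. r, u   [¬→-rule on 4]
7. ◇(q → ¬r), v   [◇-rule on 2: fresh world v, uRv]
8. ¬(q → ¬r), v   [¬◇-rule on 3 via uRv]
9. q, v   [¬→-rule on 8]
10. r, v   [¬→-rule on 8]
11. q → ¬r, w   [◇-rule on 7: fresh world w, vRw]
12. ¬(q → ¬r), w   [¬◇-rule on 3 via uRw]
13. q, w   [¬→-rule on 12]
14. r, w   [¬→-rule on 12]
15. ¬r, w   [→-rule on 11 (branches; this branch)]
Accessibility: uRu, uRv, uRw, vRv, vRw, wRw
Branch closes: r and ¬r both at w.
Every branch closes; the branch above is one of them.

No, unsatisfiable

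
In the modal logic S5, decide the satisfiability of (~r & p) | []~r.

Yes, satisfiable

1. (~r & p) | []~r, 0
2. []~r, 0
3. ~r, 0
Accessibility: 0R0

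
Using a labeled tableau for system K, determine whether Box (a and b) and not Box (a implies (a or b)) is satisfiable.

Unsatisfiable (every branch closes)

1. Box (a and b) and not Box (a implies (a or b)), w0
2. Box (a and b), w0   [and-rule on 1]
3. not Box (a implies (a or b)), w0   [and-rule on 1]
4. not (a implies (a or b)), w1   [neg-Box-rule on 3: fresh world w1, w0Rw1]
5. a, w1   [neg-implies-rule on 4]
6. not (a or b), w1   [neg-implies-rule on 4]
7. not a, w1   [neg-or-rule on 6]
8. not b, w1   [neg-or-rule on 6]
Accessibility: w0Rw1
Branch closes: a and not a both at w1.
Every branch closes; the branch above is one of them.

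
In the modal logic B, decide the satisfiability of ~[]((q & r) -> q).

No, unsatisfiable

1. ~[]((q & r) -> q), 0
2. ~((q & r) -> q), 1
3. q & r, 1
4. ~q, 1
5. q, 1
6. r, 1
Accessibility: 0R0, 0R1, 1R0, 1R1
Branch closes: q and ~q both at 1.
All branches of the tableau close; one closing branch shown above.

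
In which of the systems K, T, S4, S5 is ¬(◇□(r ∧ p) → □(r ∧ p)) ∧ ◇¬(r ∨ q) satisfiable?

S5-tableau for the formula:
1. ¬(◇□(r ∧ p) → □(r ∧ p)) ∧ ◇¬(r ∨ q), 0
2. ¬(◇□(r ∧ p) → □(r ∧ p)), 0
3. ◇¬(r ∨ q), 0
4. ◇□(r ∧ p), 0
5. ¬□(r ∧ p), 0
6. ¬(r ∨ q), 1
7. ¬r, 1
8. ¬q, 1
9. □(r ∧ p), 2
10. r ∧ p, 0
11. r, 0
12. p, 0
13. r ∧ p, 1
14. r, 1
15. p, 1
Accessibility: 0R0, 0R1, 0R2, 1R0, 1R1, 1R2, 2R0, 2R1, 2R2
Branch closes: r and ¬r both at 1.
Every branch closes (one shown): unsatisfiable in S5.
S4-tableau for the formula:
1. ¬(◇□(r ∧ p) → □(r ∧ p)) ∧ ◇¬(r ∨ q), 0
2. ¬(◇□(r ∧ p) → □(r ∧ p)), 0
3. ◇¬(r ∨ q), 0
4. ◇□(r ∧ p), 0
5. ¬□(r ∧ p), 0
6. ¬(r ∨ q), 1
7. ¬r, 1
8. ¬q, 1
9. □(r ∧ p), 2
10. r ∧ p, 2
11. r, 2
12. p, 2
13. ¬(r ∧ p), 3
14. ¬p, 3
Accessibility: 0R0, 0R1, 0R2, 0R3, 1R1, 2R2, 3R3
Complete open branch: satisfiable in S4, hence also in K, T (this S4-model is also a K-model and a T-model).

K, T, S4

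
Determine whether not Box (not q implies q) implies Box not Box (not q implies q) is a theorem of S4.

Tableau for the negation not (not Box (not q implies q) implies Box not Box (not q implies q)):
1. not (not Box (not q implies q) implies Box not Box (not q implies q)), 0
2. not Box (not q implies q), 0   [neg-implies-rule on 1]
3. not Box not Box (not q implies q), 0   [neg-implies-rule on 1]
4. not (not q implies q), 1   [neg-Box-rule on 2: fresh world 1, 0R1]
5. not q, 1   [neg-implies-rule on 4]
6. Box (not q implies q), 2   [neg-Box-rule on 3: fresh world 2, 0R2]
7. not q implies q, 2   [Box-rule on 6 via 2R2]
8. q, 2   [implies-rule on 7 (branches; this branch)]
Accessibility: 0R0, 0R1, 0R2, 1R1, 2R2
The negation has an open branch (countermodel exists).

Not valid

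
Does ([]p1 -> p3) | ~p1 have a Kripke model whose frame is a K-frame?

Satisfiable (open branch found)

1. ([]p1 -> p3) | ~p1, u
2. ~p1, u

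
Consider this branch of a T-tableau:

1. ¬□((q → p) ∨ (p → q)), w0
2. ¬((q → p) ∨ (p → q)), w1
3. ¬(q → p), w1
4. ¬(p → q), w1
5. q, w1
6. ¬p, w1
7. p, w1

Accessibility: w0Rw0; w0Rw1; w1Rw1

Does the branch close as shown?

Both p and ¬p appear at w1.

Closed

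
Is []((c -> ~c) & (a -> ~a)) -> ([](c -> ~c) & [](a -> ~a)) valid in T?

Valid

Tableau for the negation ~([]((c -> ~c) & (a -> ~a)) -> ([](c -> ~c) & [](a -> ~a))):
1. ~([]((c -> ~c) & (a -> ~a)) -> ([](c -> ~c) & [](a -> ~a))), 0
2. []((c -> ~c) & (a -> ~a)), 0
3. ~([](c -> ~c) & [](a -> ~a)), 0
4. (c -> ~c) & (a -> ~a), 0
5. c -> ~c, 0
6. a -> ~a, 0
7. ~[](a -> ~a), 0
8. ~c, 0
9. ~a, 0
10. ~(a -> ~a), 1
11. a, 1
12. (c -> ~c) & (a -> ~a), 1
13. c -> ~c, 1
14. a -> ~a, 1
15. ~c, 1
16. ~a, 1
Accessibility: 0R0, 0R1, 1R1
Branch closes: a and ~a both at 1.
All branches of the negation close; one closing branch shown above.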